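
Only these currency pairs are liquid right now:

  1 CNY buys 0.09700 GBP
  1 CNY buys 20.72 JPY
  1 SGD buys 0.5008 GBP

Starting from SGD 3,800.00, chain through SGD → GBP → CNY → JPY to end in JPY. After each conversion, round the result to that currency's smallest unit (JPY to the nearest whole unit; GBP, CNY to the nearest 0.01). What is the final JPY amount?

SGD 3,800.00 × 0.5008 = GBP 1,903.04
GBP 1,903.04 ÷ 0.09700 = CNY 19,618.97
CNY 19,618.97 × 20.72 = JPY 406,505

JPY 406,505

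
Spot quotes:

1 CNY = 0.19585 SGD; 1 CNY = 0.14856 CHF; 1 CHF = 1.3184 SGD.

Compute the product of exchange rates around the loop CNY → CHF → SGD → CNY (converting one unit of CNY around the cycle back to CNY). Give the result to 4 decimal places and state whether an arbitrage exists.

Around CNY → CHF → SGD → CNY: 1 × 0.14856 × 1.3184 ÷ 0.19585 = 1.000059
Product ≈ 1 (deviation 0.006%, within rounding noise).

1.0001 (no arbitrage)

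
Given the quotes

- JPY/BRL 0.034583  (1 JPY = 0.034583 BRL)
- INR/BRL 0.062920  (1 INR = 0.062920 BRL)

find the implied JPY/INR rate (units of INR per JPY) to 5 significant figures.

JPY/INR = 0.54963

1 JPY × 0.034583 = 0.034583 BRL
0.034583 BRL ÷ 0.062920 = 0.549634 INR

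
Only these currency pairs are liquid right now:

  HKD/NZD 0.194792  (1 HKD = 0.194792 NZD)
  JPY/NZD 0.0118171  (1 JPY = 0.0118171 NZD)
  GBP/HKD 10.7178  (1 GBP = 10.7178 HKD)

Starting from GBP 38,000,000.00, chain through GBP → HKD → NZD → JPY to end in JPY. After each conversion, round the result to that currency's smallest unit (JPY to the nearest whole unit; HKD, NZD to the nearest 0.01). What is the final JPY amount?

JPY 6,713,507,080

GBP 38,000,000.00 × 10.7178 = HKD 407,276,400.00
HKD 407,276,400.00 × 0.194792 = NZD 79,334,184.51
NZD 79,334,184.51 ÷ 0.0118171 = JPY 6,713,507,080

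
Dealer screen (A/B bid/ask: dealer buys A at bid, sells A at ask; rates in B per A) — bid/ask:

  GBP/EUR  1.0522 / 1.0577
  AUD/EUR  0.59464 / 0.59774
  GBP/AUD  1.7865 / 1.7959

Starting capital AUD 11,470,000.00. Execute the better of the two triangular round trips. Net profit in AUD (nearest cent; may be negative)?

Net profit: AUD 50,147.88

Best loop AUD → EUR → GBP → AUD:
AUD 11,470,000.00 × 0.59464 (sell AUD at bid) = EUR 6,820,520.80
EUR 6,820,520.80 ÷ 1.0577 (buy GBP at ask) = GBP 6,448,445.49
GBP 6,448,445.49 × 1.7865 (sell GBP at bid) = AUD 11,520,147.88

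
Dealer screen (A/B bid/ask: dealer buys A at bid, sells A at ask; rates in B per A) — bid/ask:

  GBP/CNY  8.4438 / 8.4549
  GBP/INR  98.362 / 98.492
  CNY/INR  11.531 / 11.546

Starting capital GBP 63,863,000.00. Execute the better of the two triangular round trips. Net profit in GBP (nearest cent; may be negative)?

Best loop GBP → INR → CNY → GBP:
GBP 63,863,000.00 × 98.362 (sell GBP at bid) = INR 6,281,692,406.00
INR 6,281,692,406.00 ÷ 11.546 (buy CNY at ask) = CNY 544,057,890.70
CNY 544,057,890.70 ÷ 8.4549 (buy GBP at ask) = GBP 64,348,234.83

Net profit: GBP 485,234.83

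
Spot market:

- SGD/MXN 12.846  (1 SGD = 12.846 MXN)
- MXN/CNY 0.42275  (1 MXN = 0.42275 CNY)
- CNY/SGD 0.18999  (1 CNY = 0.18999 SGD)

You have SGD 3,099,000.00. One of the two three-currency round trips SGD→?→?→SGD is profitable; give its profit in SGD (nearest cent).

Profitable loop is SGD → MXN → CNY → SGD:
SGD 3,099,000.00 × 12.846 = MXN 39,809,754.00
MXN 39,809,754.00 × 0.42275 = CNY 16,829,573.50
CNY 16,829,573.50 × 0.18999 = SGD 3,197,450.67
Profit = SGD 3,197,450.67 − SGD 3,099,000.00

Profit: SGD 98,450.67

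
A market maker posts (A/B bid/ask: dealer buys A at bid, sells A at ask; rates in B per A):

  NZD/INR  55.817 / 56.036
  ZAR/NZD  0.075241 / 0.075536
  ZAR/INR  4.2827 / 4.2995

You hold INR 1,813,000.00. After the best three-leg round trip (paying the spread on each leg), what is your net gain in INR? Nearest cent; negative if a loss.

Net profit: INR 21,401.29

Best loop INR → NZD → ZAR → INR:
INR 1,813,000.00 ÷ 56.036 (buy NZD at ask) = NZD 32,354.20
NZD 32,354.20 ÷ 0.075536 (buy ZAR at ask) = ZAR 428,328.23
ZAR 428,328.23 × 4.2827 (sell ZAR at bid) = INR 1,834,401.29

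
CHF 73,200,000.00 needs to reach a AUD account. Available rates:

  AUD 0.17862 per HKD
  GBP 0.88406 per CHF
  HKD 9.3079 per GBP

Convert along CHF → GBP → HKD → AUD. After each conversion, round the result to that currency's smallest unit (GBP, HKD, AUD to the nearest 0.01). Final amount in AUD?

AUD 107,590,670.96

CHF 73,200,000.00 × 0.88406 = GBP 64,713,192.00
GBP 64,713,192.00 × 9.3079 = HKD 602,343,919.82
HKD 602,343,919.82 × 0.17862 = AUD 107,590,670.96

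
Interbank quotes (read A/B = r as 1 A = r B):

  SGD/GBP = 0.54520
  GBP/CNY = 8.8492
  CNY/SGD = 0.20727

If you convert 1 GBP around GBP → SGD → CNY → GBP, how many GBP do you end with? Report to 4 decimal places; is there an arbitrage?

1.0000 (no arbitrage)

Around GBP → SGD → CNY → GBP: 1 ÷ 0.54520 ÷ 0.20727 ÷ 8.8492 = 1.000009
Product ≈ 1 (deviation 0.001%, within rounding noise).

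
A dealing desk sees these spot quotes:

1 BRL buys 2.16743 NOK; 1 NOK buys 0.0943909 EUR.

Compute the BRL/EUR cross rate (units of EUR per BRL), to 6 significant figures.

1 BRL × 2.16743 = 2.16743 NOK
2.16743 NOK × 0.0943909 = 0.204586 EUR

BRL/EUR = 0.204586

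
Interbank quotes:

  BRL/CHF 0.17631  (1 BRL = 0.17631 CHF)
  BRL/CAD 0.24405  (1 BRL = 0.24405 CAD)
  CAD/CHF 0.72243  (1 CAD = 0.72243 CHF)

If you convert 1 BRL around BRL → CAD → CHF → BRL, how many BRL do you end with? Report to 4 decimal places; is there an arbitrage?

Around BRL → CAD → CHF → BRL: 1 × 0.24405 × 0.72243 ÷ 0.17631 = 0.999995
Product ≈ 1 (deviation 0.001%, within rounding noise).

1.0000 (no arbitrage)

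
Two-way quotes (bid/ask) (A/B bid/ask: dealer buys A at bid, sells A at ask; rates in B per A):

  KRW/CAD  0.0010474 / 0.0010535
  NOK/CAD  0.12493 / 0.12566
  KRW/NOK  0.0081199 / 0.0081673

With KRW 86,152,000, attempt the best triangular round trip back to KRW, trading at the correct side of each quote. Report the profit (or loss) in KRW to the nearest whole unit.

Net profit: KRW 1,770,974

Best loop KRW → CAD → NOK → KRW:
KRW 86,152,000 × 0.0010474 (sell KRW at bid) = CAD 90,235.60
CAD 90,235.60 ÷ 0.12566 (buy NOK at ask) = NOK 718,093.31
NOK 718,093.31 ÷ 0.0081673 (buy KRW at ask) = KRW 87,922,974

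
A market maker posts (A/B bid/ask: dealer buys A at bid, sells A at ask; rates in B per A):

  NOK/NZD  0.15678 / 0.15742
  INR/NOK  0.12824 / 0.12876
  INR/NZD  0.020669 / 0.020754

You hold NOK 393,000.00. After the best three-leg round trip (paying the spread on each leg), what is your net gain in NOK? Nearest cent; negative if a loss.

Best loop NOK → INR → NZD → NOK:
NOK 393,000.00 ÷ 0.12876 (buy INR at ask) = INR 3,052,190.12
INR 3,052,190.12 × 0.020669 (sell INR at bid) = NZD 63,085.72
NZD 63,085.72 ÷ 0.15742 (buy NOK at ask) = NOK 400,747.79

Net profit: NOK 7,747.79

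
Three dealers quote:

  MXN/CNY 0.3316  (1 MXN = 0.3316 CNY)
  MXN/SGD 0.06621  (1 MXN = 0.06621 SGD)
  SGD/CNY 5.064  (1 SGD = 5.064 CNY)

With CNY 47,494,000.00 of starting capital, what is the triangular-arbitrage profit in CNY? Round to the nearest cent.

Profitable loop is CNY → MXN → SGD → CNY:
CNY 47,494,000.00 ÷ 0.3316 = MXN 143,226,779.25
MXN 143,226,779.25 × 0.06621 = SGD 9,483,045.05
SGD 9,483,045.05 × 5.064 = CNY 48,022,140.15
Profit = CNY 48,022,140.15 − CNY 47,494,000.00

Profit: CNY 528,140.15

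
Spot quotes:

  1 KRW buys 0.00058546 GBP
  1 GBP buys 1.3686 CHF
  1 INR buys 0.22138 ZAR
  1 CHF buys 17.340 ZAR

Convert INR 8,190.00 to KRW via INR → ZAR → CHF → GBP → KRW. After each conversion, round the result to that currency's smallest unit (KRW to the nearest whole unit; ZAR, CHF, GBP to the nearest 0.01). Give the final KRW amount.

INR 8,190.00 × 0.22138 = ZAR 1,813.10
ZAR 1,813.10 ÷ 17.340 = CHF 104.56
CHF 104.56 ÷ 1.3686 = GBP 76.40
GBP 76.40 ÷ 0.00058546 = KRW 130,496

KRW 130,496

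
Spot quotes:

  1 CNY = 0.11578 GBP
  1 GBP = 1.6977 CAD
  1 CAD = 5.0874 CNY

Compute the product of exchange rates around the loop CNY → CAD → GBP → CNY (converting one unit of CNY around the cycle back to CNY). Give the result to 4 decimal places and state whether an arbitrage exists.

Around CNY → CAD → GBP → CNY: 1 ÷ 5.0874 ÷ 1.6977 ÷ 0.11578 = 1.000022
Product ≈ 1 (deviation 0.002%, within rounding noise).

1.0000 (no arbitrage)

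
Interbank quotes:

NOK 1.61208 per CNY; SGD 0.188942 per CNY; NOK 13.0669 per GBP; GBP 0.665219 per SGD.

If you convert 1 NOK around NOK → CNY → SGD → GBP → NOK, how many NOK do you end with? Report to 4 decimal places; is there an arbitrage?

Around NOK → CNY → SGD → GBP → NOK: 1 ÷ 1.61208 × 0.188942 × 0.665219 × 13.0669 = 1.018777
Product > 1; profitable direction is NOK → CNY → SGD → GBP → NOK.

1.0188 (arbitrage exists)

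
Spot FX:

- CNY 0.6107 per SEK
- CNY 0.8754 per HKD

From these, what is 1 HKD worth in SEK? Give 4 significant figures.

HKD/SEK = 1.433

1 HKD × 0.8754 = 0.8754 CNY
0.8754 CNY ÷ 0.6107 = 1.43344 SEK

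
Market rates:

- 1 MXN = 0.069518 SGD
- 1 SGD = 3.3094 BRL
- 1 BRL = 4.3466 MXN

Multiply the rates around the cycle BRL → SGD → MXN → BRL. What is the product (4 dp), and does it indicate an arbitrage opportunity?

1.0000 (no arbitrage)

Around BRL → SGD → MXN → BRL: 1 ÷ 3.3094 ÷ 0.069518 ÷ 4.3466 = 1.000009
Product ≈ 1 (deviation 0.001%, within rounding noise).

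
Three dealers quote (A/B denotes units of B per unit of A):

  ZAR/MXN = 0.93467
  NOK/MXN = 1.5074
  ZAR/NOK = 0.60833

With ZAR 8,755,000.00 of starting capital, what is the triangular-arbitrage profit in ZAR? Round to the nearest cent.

Profitable loop is ZAR → MXN → NOK → ZAR:
ZAR 8,755,000.00 × 0.93467 = MXN 8,183,035.85
MXN 8,183,035.85 ÷ 1.5074 = NOK 5,428,576.26
NOK 5,428,576.26 ÷ 0.60833 = ZAR 8,923,735.90
Profit = ZAR 8,923,735.90 − ZAR 8,755,000.00

Profit: ZAR 168,735.90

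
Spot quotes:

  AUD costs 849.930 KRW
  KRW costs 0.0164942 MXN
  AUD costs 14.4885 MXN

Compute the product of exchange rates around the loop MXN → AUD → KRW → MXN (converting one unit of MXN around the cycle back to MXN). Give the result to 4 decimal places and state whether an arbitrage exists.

0.9676 (arbitrage exists)

Around MXN → AUD → KRW → MXN: 1 ÷ 14.4885 × 849.930 × 0.0164942 = 0.967589
Product < 1; profitable direction is MXN → KRW → AUD → MXN.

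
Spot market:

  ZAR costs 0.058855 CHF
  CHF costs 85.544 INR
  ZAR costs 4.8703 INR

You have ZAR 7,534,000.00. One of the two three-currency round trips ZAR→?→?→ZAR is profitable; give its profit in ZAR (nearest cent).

Profit: ZAR 254,302.66

Profitable loop is ZAR → CHF → INR → ZAR:
ZAR 7,534,000.00 × 0.058855 = CHF 443,413.57
CHF 443,413.57 × 85.544 = INR 37,931,370.43
INR 37,931,370.43 ÷ 4.8703 = ZAR 7,788,302.66
Profit = ZAR 7,788,302.66 − ZAR 7,534,000.00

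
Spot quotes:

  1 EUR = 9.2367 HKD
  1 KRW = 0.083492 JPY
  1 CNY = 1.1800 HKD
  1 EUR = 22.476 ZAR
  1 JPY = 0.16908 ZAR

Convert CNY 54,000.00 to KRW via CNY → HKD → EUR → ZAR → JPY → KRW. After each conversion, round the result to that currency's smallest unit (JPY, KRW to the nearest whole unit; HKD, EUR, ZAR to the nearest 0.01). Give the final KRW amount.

KRW 10,983,507

CNY 54,000.00 × 1.1800 = HKD 63,720.00
HKD 63,720.00 ÷ 9.2367 = EUR 6,898.57
EUR 6,898.57 × 22.476 = ZAR 155,052.26
ZAR 155,052.26 ÷ 0.16908 = JPY 917,035
JPY 917,035 ÷ 0.083492 = KRW 10,983,507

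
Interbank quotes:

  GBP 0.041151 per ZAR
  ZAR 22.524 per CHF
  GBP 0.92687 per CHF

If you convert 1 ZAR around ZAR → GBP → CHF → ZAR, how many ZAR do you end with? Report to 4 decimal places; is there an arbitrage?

Around ZAR → GBP → CHF → ZAR: 1 × 0.041151 ÷ 0.92687 × 22.524 = 1.000016
Product ≈ 1 (deviation 0.002%, within rounding noise).

1.0000 (no arbitrage)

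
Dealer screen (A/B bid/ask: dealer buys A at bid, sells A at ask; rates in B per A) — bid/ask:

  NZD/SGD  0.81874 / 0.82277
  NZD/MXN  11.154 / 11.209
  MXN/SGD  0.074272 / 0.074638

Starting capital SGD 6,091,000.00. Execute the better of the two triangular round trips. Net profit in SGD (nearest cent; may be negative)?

Net profit: SGD 41,900.38

Best loop SGD → NZD → MXN → SGD:
SGD 6,091,000.00 ÷ 0.82277 (buy NZD at ask) = NZD 7,403,040.95
NZD 7,403,040.95 × 11.154 (sell NZD at bid) = MXN 82,573,518.72
MXN 82,573,518.72 × 0.074272 (sell MXN at bid) = SGD 6,132,900.38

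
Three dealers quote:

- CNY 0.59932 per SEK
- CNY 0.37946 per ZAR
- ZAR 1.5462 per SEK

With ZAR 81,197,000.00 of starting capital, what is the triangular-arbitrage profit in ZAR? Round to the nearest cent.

Profit: ZAR 1,743,582.88

Profitable loop is ZAR → SEK → CNY → ZAR:
ZAR 81,197,000.00 ÷ 1.5462 = SEK 52,513,905.06
SEK 52,513,905.06 × 0.59932 = CNY 31,472,633.58
CNY 31,472,633.58 ÷ 0.37946 = ZAR 82,940,582.88
Profit = ZAR 82,940,582.88 − ZAR 81,197,000.00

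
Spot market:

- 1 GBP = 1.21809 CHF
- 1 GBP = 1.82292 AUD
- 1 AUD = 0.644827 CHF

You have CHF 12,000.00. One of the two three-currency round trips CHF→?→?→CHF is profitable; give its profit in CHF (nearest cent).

Profit: CHF 435.11

Profitable loop is CHF → AUD → GBP → CHF:
CHF 12,000.00 ÷ 0.644827 = AUD 18,609.64
AUD 18,609.64 ÷ 1.82292 = GBP 10,208.70
GBP 10,208.70 × 1.21809 = CHF 12,435.11
Profit = CHF 12,435.11 − CHF 12,000.00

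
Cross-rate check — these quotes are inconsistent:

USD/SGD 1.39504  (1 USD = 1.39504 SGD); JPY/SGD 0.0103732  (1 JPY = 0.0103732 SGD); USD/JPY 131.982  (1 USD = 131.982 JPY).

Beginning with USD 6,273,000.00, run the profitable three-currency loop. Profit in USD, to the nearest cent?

Profitable loop is USD → SGD → JPY → USD:
USD 6,273,000.00 × 1.39504 = SGD 8,751,085.92
SGD 8,751,085.92 ÷ 0.0103732 = JPY 843,624,525
JPY 843,624,525 ÷ 131.982 = USD 6,391,966.52
Profit = USD 6,391,966.52 − USD 6,273,000.00

Profit: USD 118,966.52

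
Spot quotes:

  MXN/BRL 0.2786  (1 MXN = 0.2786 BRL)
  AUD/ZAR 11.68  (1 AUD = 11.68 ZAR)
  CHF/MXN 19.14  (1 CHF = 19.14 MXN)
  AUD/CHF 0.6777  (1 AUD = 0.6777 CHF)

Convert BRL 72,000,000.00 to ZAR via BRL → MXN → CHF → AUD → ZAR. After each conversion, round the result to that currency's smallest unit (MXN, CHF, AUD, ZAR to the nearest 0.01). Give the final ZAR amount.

BRL 72,000,000.00 ÷ 0.2786 = MXN 258,435,032.30
MXN 258,435,032.30 ÷ 19.14 = CHF 13,502,352.78
CHF 13,502,352.78 ÷ 0.6777 = AUD 19,923,790.44
AUD 19,923,790.44 × 11.68 = ZAR 232,709,872.34

ZAR 232,709,872.34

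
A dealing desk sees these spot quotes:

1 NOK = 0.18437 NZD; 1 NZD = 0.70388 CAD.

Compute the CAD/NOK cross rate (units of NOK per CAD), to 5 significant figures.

CAD/NOK = 7.7057

1 CAD ÷ 0.70388 = 1.4207 NZD
1.4207 NZD ÷ 0.18437 = 7.70568 NOK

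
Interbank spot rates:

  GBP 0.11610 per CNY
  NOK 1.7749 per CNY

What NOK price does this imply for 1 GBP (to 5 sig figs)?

1 GBP ÷ 0.11610 = 8.61326 CNY
8.61326 CNY × 1.7749 = 15.2877 NOK

GBP/NOK = 15.288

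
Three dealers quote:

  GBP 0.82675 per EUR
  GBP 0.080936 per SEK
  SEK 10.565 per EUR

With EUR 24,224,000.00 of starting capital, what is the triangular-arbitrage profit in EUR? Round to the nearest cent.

Profit: EUR 830,335.72

Profitable loop is EUR → SEK → GBP → EUR:
EUR 24,224,000.00 × 10.565 = SEK 255,926,560.00
SEK 255,926,560.00 × 0.080936 = GBP 20,713,672.06
GBP 20,713,672.06 ÷ 0.82675 = EUR 25,054,335.72
Profit = EUR 25,054,335.72 − EUR 24,224,000.00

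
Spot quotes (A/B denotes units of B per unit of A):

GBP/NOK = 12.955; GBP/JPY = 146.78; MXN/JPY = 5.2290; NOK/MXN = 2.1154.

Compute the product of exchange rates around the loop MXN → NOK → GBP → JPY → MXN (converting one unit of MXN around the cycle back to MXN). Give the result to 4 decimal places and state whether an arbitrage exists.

1.0243 (arbitrage exists)

Around MXN → NOK → GBP → JPY → MXN: 1 ÷ 2.1154 ÷ 12.955 × 146.78 ÷ 5.2290 = 1.024279
Product > 1; profitable direction is MXN → NOK → GBP → JPY → MXN.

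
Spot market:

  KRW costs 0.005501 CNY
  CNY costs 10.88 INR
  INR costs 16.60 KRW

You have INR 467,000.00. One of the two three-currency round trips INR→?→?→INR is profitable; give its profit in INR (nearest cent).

Profitable loop is INR → CNY → KRW → INR:
INR 467,000.00 ÷ 10.88 = CNY 42,922.79
CNY 42,922.79 ÷ 0.005501 = KRW 7,802,726
KRW 7,802,726 ÷ 16.60 = INR 470,043.72
Profit = INR 470,043.72 − INR 467,000.00

Profit: INR 3,043.72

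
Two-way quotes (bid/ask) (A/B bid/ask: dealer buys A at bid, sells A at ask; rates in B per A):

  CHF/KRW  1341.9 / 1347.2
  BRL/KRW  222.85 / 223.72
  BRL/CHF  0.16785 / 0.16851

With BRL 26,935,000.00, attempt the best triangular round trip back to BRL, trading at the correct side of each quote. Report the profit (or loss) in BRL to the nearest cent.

Best loop BRL → CHF → KRW → BRL:
BRL 26,935,000.00 × 0.16785 (sell BRL at bid) = CHF 4,521,039.75
CHF 4,521,039.75 × 1341.9 (sell CHF at bid) = KRW 6,066,783,241
KRW 6,066,783,241 ÷ 223.72 (buy BRL at ask) = BRL 27,117,750.94

Net profit: BRL 182,750.94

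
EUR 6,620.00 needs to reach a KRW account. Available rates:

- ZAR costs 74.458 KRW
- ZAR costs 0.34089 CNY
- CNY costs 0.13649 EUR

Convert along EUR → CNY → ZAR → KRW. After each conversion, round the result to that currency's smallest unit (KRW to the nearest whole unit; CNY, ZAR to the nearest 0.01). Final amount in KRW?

KRW 10,593,860

EUR 6,620.00 ÷ 0.13649 = CNY 48,501.72
CNY 48,501.72 ÷ 0.34089 = ZAR 142,279.68
ZAR 142,279.68 × 74.458 = KRW 10,593,860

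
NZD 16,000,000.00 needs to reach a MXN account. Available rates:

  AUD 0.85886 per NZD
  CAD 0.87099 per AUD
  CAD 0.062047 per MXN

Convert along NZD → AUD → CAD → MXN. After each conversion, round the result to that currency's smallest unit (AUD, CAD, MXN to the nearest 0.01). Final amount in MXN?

NZD 16,000,000.00 × 0.85886 = AUD 13,741,760.00
AUD 13,741,760.00 × 0.87099 = CAD 11,968,935.54
CAD 11,968,935.54 ÷ 0.062047 = MXN 192,901,115.93

MXN 192,901,115.93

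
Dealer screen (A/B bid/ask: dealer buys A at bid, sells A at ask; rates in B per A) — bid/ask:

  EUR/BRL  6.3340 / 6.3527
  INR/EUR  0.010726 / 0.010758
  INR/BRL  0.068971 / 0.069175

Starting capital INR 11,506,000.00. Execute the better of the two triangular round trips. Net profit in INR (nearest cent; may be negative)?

Best loop INR → BRL → EUR → INR:
INR 11,506,000.00 × 0.068971 (sell INR at bid) = BRL 793,580.33
BRL 793,580.33 ÷ 6.3527 (buy EUR at ask) = EUR 124,920.16
EUR 124,920.16 ÷ 0.010758 (buy INR at ask) = INR 11,611,839.01

Net profit: INR 105,839.01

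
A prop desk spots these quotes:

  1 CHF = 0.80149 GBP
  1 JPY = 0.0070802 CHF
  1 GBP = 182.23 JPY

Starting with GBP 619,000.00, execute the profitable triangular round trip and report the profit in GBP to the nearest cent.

Profit: GBP 21,109.33

Profitable loop is GBP → JPY → CHF → GBP:
GBP 619,000.00 × 182.23 = JPY 112,800,370
JPY 112,800,370 × 0.0070802 = CHF 798,649.18
CHF 798,649.18 × 0.80149 = GBP 640,109.33
Profit = GBP 640,109.33 − GBP 619,000.00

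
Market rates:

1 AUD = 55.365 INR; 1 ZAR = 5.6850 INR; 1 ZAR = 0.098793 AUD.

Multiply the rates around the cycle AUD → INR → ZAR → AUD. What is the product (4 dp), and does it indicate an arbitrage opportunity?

Around AUD → INR → ZAR → AUD: 1 × 55.365 ÷ 5.6850 × 0.098793 = 0.962124
Product < 1; profitable direction is AUD → ZAR → INR → AUD.

0.9621 (arbitrage exists)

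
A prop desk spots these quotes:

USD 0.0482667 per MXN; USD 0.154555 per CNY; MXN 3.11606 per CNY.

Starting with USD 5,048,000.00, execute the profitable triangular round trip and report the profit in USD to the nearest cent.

Profit: USD 139,391.04

Profitable loop is USD → MXN → CNY → USD:
USD 5,048,000.00 ÷ 0.0482667 = MXN 104,585,563.13
MXN 104,585,563.13 ÷ 3.11606 = CNY 33,563,398.37
CNY 33,563,398.37 × 0.154555 = USD 5,187,391.04
Profit = USD 5,187,391.04 − USD 5,048,000.00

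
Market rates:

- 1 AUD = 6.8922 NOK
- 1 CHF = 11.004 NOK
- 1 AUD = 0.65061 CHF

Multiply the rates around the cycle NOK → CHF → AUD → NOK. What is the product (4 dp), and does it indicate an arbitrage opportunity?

0.9627 (arbitrage exists)

Around NOK → CHF → AUD → NOK: 1 ÷ 11.004 ÷ 0.65061 × 6.8922 = 0.962690
Product < 1; profitable direction is NOK → AUD → CHF → NOK.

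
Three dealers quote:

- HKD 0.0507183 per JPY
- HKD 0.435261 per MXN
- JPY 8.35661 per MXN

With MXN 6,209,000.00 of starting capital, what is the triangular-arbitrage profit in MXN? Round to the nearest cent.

Profit: MXN 167,415.27

Profitable loop is MXN → HKD → JPY → MXN:
MXN 6,209,000.00 × 0.435261 = HKD 2,702,535.55
HKD 2,702,535.55 ÷ 0.0507183 = JPY 53,285,216
JPY 53,285,216 ÷ 8.35661 = MXN 6,376,415.27
Profit = MXN 6,376,415.27 − MXN 6,209,000.00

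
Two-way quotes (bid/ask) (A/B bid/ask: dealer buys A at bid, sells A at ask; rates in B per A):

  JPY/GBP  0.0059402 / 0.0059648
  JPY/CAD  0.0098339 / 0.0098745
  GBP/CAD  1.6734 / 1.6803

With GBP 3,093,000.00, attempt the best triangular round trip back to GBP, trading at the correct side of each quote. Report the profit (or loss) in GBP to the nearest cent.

Best loop GBP → CAD → JPY → GBP:
GBP 3,093,000.00 × 1.6734 (sell GBP at bid) = CAD 5,175,826.20
CAD 5,175,826.20 ÷ 0.0098745 (buy JPY at ask) = JPY 524,160,839
JPY 524,160,839 × 0.0059402 (sell JPY at bid) = GBP 3,113,620.21

Net profit: GBP 20,620.21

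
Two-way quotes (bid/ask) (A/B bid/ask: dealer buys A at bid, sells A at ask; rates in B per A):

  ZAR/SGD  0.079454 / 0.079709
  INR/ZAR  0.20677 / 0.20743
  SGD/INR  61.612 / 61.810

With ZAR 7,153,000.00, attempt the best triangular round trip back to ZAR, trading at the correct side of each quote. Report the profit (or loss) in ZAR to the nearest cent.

Net profit: ZAR 87,304.40

Best loop ZAR → SGD → INR → ZAR:
ZAR 7,153,000.00 × 0.079454 (sell ZAR at bid) = SGD 568,334.46
SGD 568,334.46 × 61.612 (sell SGD at bid) = INR 35,016,222.87
INR 35,016,222.87 × 0.20677 (sell INR at bid) = ZAR 7,240,304.40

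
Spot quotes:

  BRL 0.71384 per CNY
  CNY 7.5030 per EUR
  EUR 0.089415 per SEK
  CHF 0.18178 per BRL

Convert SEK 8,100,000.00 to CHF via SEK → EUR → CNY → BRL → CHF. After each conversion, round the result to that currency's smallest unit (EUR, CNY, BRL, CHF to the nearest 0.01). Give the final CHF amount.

CHF 705,143.21

SEK 8,100,000.00 × 0.089415 = EUR 724,261.50
EUR 724,261.50 × 7.5030 = CNY 5,434,134.03
CNY 5,434,134.03 × 0.71384 = BRL 3,879,102.24
BRL 3,879,102.24 × 0.18178 = CHF 705,143.21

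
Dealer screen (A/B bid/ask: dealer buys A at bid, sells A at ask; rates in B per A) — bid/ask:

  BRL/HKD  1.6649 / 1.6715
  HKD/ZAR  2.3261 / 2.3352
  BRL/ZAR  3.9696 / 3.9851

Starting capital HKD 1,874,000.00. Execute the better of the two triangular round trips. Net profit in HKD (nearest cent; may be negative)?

Net profit: HKD 31,837.51

Best loop HKD → BRL → ZAR → HKD:
HKD 1,874,000.00 ÷ 1.6715 (buy BRL at ask) = BRL 1,121,148.67
BRL 1,121,148.67 × 3.9696 (sell BRL at bid) = ZAR 4,450,511.76
ZAR 4,450,511.76 ÷ 2.3352 (buy HKD at ask) = HKD 1,905,837.51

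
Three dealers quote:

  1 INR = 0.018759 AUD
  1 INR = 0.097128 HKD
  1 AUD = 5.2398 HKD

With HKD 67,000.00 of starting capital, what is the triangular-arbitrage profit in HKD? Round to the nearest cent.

Profitable loop is HKD → INR → AUD → HKD:
HKD 67,000.00 ÷ 0.097128 = INR 689,811.38
INR 689,811.38 × 0.018759 = AUD 12,940.17
AUD 12,940.17 × 5.2398 = HKD 67,803.91
Profit = HKD 67,803.91 − HKD 67,000.00

Profit: HKD 803.91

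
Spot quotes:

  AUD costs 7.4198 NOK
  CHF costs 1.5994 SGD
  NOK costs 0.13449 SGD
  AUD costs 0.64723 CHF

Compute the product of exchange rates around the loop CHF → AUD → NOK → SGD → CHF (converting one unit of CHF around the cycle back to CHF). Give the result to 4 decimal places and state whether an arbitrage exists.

0.9640 (arbitrage exists)

Around CHF → AUD → NOK → SGD → CHF: 1 ÷ 0.64723 × 7.4198 × 0.13449 ÷ 1.5994 = 0.963977
Product < 1; profitable direction is CHF → SGD → NOK → AUD → CHF.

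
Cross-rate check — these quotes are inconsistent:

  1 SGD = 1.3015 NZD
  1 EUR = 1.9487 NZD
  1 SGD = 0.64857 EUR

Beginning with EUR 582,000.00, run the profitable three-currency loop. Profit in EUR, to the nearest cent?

Profitable loop is EUR → SGD → NZD → EUR:
EUR 582,000.00 ÷ 0.64857 = SGD 897,358.80
SGD 897,358.80 × 1.3015 = NZD 1,167,912.48
NZD 1,167,912.48 ÷ 1.9487 = EUR 599,329.03
Profit = EUR 599,329.03 − EUR 582,000.00

Profit: EUR 17,329.03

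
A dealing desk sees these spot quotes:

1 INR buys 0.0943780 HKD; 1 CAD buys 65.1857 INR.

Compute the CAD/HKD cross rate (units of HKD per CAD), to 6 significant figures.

1 CAD × 65.1857 = 65.1857 INR
65.1857 INR × 0.0943780 = 6.1521 HKD

CAD/HKD = 6.15210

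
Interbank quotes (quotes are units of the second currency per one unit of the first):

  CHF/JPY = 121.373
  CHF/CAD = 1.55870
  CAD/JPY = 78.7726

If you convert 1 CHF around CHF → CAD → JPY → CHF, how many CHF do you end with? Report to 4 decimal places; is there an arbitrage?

1.0116 (arbitrage exists)

Around CHF → CAD → JPY → CHF: 1 × 1.55870 × 78.7726 ÷ 121.373 = 1.011616
Product > 1; profitable direction is CHF → CAD → JPY → CHF.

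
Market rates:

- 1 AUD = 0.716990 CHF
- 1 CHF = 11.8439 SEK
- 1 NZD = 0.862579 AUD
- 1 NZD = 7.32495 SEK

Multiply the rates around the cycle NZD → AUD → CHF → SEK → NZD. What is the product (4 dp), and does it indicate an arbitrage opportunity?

Around NZD → AUD → CHF → SEK → NZD: 1 × 0.862579 × 0.716990 × 11.8439 ÷ 7.32495 = 1.000005
Product ≈ 1 (deviation 0.000%, within rounding noise).

1.0000 (no arbitrage)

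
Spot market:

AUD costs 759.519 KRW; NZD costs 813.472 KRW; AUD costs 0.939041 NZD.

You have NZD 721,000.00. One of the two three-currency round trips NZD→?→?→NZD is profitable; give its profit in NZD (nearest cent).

Profit: NZD 4,143.21

Profitable loop is NZD → KRW → AUD → NZD:
NZD 721,000.00 × 813.472 = KRW 586,513,312
KRW 586,513,312 ÷ 759.519 = AUD 772,216.77
AUD 772,216.77 × 0.939041 = NZD 725,143.21
Profit = NZD 725,143.21 − NZD 721,000.00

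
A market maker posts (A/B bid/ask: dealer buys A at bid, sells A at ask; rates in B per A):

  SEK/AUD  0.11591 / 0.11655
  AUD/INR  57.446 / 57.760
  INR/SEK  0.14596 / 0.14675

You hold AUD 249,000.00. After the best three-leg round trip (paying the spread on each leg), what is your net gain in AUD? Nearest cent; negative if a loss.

Net profit: AUD 3,047.14

Best loop AUD → SEK → INR → AUD:
AUD 249,000.00 ÷ 0.11655 (buy SEK at ask) = SEK 2,136,422.14
SEK 2,136,422.14 ÷ 0.14675 (buy INR at ask) = INR 14,558,242.84
INR 14,558,242.84 ÷ 57.760 (buy AUD at ask) = AUD 252,047.14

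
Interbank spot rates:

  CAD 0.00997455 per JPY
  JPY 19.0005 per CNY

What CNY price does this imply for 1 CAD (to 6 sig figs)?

CAD/CNY = 5.27645

1 CAD ÷ 0.00997455 = 100.255 JPY
100.255 JPY ÷ 19.0005 = 5.27645 CNY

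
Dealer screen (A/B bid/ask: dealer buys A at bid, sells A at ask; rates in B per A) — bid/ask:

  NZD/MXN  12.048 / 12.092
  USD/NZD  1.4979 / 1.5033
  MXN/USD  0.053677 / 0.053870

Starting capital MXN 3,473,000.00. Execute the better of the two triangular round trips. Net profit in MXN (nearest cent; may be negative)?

Best loop MXN → NZD → USD → MXN:
MXN 3,473,000.00 ÷ 12.092 (buy NZD at ask) = NZD 287,214.69
NZD 287,214.69 ÷ 1.5033 (buy USD at ask) = USD 191,056.13
USD 191,056.13 ÷ 0.053870 (buy MXN at ask) = MXN 3,546,614.72

Net profit: MXN 73,614.72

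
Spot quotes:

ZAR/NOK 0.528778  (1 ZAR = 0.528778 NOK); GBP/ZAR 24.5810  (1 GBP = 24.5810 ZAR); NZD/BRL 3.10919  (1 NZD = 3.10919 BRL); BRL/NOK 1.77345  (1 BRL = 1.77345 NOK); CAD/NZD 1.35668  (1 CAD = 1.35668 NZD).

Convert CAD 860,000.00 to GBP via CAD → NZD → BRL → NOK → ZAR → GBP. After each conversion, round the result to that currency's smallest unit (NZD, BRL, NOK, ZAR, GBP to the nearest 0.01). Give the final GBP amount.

GBP 494,958.92

CAD 860,000.00 × 1.35668 = NZD 1,166,744.80
NZD 1,166,744.80 × 3.10919 = BRL 3,627,631.26
BRL 3,627,631.26 × 1.77345 = NOK 6,433,422.66
NOK 6,433,422.66 ÷ 0.528778 = ZAR 12,166,585.33
ZAR 12,166,585.33 ÷ 24.5810 = GBP 494,958.92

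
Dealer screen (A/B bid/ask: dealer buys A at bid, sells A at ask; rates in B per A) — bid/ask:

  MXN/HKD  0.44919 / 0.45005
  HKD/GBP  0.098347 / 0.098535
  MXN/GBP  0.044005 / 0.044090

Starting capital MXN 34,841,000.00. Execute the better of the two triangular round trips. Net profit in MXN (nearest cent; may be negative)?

Best loop MXN → HKD → GBP → MXN:
MXN 34,841,000.00 × 0.44919 (sell MXN at bid) = HKD 15,650,228.79
HKD 15,650,228.79 × 0.098347 (sell HKD at bid) = GBP 1,539,153.05
GBP 1,539,153.05 ÷ 0.044090 (buy MXN at ask) = MXN 34,909,345.67

Net profit: MXN 68,345.67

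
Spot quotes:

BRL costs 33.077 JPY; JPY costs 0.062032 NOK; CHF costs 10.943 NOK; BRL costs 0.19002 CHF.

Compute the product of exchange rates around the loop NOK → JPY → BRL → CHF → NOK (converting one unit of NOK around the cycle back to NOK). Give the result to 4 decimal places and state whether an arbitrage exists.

Around NOK → JPY → BRL → CHF → NOK: 1 ÷ 0.062032 ÷ 33.077 × 0.19002 × 10.943 = 1.013430
Product > 1; profitable direction is NOK → JPY → BRL → CHF → NOK.

1.0134 (arbitrage exists)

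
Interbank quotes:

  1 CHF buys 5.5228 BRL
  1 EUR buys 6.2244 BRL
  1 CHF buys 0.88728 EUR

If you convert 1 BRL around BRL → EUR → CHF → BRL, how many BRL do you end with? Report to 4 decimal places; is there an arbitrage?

1.0000 (no arbitrage)

Around BRL → EUR → CHF → BRL: 1 ÷ 6.2244 ÷ 0.88728 × 5.5228 = 1.000003
Product ≈ 1 (deviation 0.000%, within rounding noise).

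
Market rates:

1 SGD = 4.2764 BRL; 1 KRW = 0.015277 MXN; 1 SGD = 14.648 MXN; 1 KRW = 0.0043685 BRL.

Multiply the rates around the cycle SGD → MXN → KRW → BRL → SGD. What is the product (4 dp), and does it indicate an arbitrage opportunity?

0.9795 (arbitrage exists)

Around SGD → MXN → KRW → BRL → SGD: 1 × 14.648 ÷ 0.015277 × 0.0043685 ÷ 4.2764 = 0.979477
Product < 1; profitable direction is SGD → BRL → KRW → MXN → SGD.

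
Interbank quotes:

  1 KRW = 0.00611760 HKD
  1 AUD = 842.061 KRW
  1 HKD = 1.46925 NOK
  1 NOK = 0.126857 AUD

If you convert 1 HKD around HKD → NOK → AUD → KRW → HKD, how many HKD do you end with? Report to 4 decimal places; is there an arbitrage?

0.9601 (arbitrage exists)

Around HKD → NOK → AUD → KRW → HKD: 1 × 1.46925 × 0.126857 × 842.061 × 0.00611760 = 0.960140
Product < 1; profitable direction is HKD → KRW → AUD → NOK → HKD.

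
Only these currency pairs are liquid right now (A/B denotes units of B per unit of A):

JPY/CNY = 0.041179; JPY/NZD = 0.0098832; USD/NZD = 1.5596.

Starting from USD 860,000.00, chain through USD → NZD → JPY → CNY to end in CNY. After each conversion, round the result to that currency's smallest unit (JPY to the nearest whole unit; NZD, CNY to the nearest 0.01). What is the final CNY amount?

USD 860,000.00 × 1.5596 = NZD 1,341,256.00
NZD 1,341,256.00 ÷ 0.0098832 = JPY 135,710,701
JPY 135,710,701 × 0.041179 = CNY 5,588,430.96

CNY 5,588,430.96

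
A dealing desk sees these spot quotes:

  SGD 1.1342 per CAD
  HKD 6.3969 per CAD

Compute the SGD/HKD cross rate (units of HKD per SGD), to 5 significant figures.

1 SGD ÷ 1.1342 = 0.881679 CAD
0.881679 CAD × 6.3969 = 5.64001 HKD

SGD/HKD = 5.6400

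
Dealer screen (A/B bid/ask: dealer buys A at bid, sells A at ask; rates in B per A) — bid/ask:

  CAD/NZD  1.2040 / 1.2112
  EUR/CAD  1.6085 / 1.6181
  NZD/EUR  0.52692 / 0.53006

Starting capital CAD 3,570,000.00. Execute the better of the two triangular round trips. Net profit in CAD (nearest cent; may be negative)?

Best loop CAD → NZD → EUR → CAD:
CAD 3,570,000.00 × 1.2040 (sell CAD at bid) = NZD 4,298,280.00
NZD 4,298,280.00 × 0.52692 (sell NZD at bid) = EUR 2,264,849.70
EUR 2,264,849.70 × 1.6085 (sell EUR at bid) = CAD 3,643,010.74

Net profit: CAD 73,010.74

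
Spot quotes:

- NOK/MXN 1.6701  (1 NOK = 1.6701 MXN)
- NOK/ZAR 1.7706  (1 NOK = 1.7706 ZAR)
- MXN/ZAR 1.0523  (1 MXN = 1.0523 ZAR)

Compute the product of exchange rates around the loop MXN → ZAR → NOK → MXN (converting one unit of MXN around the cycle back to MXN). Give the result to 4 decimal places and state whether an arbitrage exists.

Around MXN → ZAR → NOK → MXN: 1 × 1.0523 ÷ 1.7706 × 1.6701 = 0.992571
Product < 1; profitable direction is MXN → NOK → ZAR → MXN.

0.9926 (arbitrage exists)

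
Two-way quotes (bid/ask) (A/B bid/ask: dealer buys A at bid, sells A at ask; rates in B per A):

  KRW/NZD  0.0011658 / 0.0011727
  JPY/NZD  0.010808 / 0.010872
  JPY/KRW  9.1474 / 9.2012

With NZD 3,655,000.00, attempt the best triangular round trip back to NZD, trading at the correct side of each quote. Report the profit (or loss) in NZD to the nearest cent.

Net profit: NZD 6,013.42

Best loop NZD → KRW → JPY → NZD:
NZD 3,655,000.00 ÷ 0.0011727 (buy KRW at ask) = KRW 3,116,739,149
KRW 3,116,739,149 ÷ 9.2012 (buy JPY at ask) = JPY 338,731,812
JPY 338,731,812 × 0.010808 (sell JPY at bid) = NZD 3,661,013.42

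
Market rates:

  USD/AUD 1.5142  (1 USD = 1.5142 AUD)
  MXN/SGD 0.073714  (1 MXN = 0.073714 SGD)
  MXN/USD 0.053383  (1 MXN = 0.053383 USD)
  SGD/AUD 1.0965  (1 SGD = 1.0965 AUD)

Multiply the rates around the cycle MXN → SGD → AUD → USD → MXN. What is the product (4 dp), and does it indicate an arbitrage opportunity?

Around MXN → SGD → AUD → USD → MXN: 1 × 0.073714 × 1.0965 ÷ 1.5142 ÷ 0.053383 = 0.999936
Product ≈ 1 (deviation 0.006%, within rounding noise).

0.9999 (no arbitrage)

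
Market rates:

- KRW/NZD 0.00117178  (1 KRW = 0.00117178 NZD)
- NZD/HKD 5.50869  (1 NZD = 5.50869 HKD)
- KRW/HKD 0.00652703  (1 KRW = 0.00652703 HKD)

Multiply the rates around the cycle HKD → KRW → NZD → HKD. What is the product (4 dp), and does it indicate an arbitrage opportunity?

Around HKD → KRW → NZD → HKD: 1 ÷ 0.00652703 × 0.00117178 × 5.50869 = 0.988960
Product < 1; profitable direction is HKD → NZD → KRW → HKD.

0.9890 (arbitrage exists)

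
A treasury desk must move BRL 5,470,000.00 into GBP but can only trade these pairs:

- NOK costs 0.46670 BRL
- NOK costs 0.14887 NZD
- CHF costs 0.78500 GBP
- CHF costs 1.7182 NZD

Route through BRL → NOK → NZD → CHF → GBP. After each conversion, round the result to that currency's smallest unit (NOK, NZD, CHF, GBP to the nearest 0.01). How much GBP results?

BRL 5,470,000.00 ÷ 0.46670 = NOK 11,720,591.39
NOK 11,720,591.39 × 0.14887 = NZD 1,744,844.44
NZD 1,744,844.44 ÷ 1.7182 = CHF 1,015,507.18
CHF 1,015,507.18 × 0.78500 = GBP 797,173.14

GBP 797,173.14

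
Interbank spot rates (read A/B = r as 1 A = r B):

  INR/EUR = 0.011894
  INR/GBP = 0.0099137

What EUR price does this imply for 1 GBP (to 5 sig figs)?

GBP/EUR = 1.1998

1 GBP ÷ 0.0099137 = 100.871 INR
100.871 INR × 0.011894 = 1.19975 EUR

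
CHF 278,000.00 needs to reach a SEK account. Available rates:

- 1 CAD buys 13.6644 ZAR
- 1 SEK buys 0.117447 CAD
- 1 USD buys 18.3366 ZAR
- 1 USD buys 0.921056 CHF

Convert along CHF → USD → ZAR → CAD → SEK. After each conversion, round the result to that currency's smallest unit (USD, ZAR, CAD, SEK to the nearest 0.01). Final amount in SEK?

SEK 3,448,617.93

CHF 278,000.00 ÷ 0.921056 = USD 301,827.47
USD 301,827.47 × 18.3366 = ZAR 5,534,489.59
ZAR 5,534,489.59 ÷ 13.6644 = CAD 405,029.83
CAD 405,029.83 ÷ 0.117447 = SEK 3,448,617.93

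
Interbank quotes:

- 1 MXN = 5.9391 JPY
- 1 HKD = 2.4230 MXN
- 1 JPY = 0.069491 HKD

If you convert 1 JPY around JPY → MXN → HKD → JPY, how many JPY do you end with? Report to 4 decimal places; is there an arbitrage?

Around JPY → MXN → HKD → JPY: 1 ÷ 5.9391 ÷ 2.4230 ÷ 0.069491 = 0.999994
Product ≈ 1 (deviation 0.001%, within rounding noise).

1.0000 (no arbitrage)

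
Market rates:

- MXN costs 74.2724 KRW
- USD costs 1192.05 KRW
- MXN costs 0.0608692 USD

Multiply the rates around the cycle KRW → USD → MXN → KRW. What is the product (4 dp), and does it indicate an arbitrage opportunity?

1.0236 (arbitrage exists)

Around KRW → USD → MXN → KRW: 1 ÷ 1192.05 ÷ 0.0608692 × 74.2724 = 1.023612
Product > 1; profitable direction is KRW → USD → MXN → KRW.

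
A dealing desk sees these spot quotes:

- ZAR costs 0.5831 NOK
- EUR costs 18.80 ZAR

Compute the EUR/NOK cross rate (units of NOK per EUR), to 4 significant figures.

1 EUR × 18.80 = 18.8 ZAR
18.8 ZAR × 0.5831 = 10.9623 NOK

EUR/NOK = 10.96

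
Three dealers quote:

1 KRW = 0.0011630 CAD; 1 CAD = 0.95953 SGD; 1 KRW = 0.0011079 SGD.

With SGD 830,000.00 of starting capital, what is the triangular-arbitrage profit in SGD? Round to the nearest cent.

Profitable loop is SGD → KRW → CAD → SGD:
SGD 830,000.00 ÷ 0.0011079 = KRW 749,165,087
KRW 749,165,087 × 0.0011630 = CAD 871,279.00
CAD 871,279.00 × 0.95953 = SGD 836,018.34
Profit = SGD 836,018.34 − SGD 830,000.00

Profit: SGD 6,018.34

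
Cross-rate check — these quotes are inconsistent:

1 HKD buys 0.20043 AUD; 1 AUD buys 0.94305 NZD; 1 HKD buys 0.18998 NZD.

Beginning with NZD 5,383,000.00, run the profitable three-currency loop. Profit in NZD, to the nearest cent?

Profitable loop is NZD → AUD → HKD → NZD:
NZD 5,383,000.00 ÷ 0.94305 = AUD 5,708,074.86
AUD 5,708,074.86 ÷ 0.20043 = HKD 28,479,144.16
HKD 28,479,144.16 × 0.18998 = NZD 5,410,467.81
Profit = NZD 5,410,467.81 − NZD 5,383,000.00

Profit: NZD 27,467.81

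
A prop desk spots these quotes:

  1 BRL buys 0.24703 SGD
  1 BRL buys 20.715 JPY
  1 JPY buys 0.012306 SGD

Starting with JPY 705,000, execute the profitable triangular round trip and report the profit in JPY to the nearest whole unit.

Profit: JPY 22,514

Profitable loop is JPY → SGD → BRL → JPY:
JPY 705,000 × 0.012306 = SGD 8,675.73
SGD 8,675.73 ÷ 0.24703 = BRL 35,120.15
BRL 35,120.15 × 20.715 = JPY 727,514
Profit = JPY 727,514 − JPY 705,000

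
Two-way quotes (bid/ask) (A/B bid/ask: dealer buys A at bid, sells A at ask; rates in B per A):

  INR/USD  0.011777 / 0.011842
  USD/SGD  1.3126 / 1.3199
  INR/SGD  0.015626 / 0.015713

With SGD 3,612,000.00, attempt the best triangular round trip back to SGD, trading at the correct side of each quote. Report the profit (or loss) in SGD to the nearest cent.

Best loop SGD → USD → INR → SGD:
SGD 3,612,000.00 ÷ 1.3199 (buy USD at ask) = USD 2,736,570.95
USD 2,736,570.95 ÷ 0.011842 (buy INR at ask) = INR 231,090,267.89
INR 231,090,267.89 × 0.015626 (sell INR at bid) = SGD 3,611,016.53

Net result: SGD -983.47 (no profitable arbitrage after spreads)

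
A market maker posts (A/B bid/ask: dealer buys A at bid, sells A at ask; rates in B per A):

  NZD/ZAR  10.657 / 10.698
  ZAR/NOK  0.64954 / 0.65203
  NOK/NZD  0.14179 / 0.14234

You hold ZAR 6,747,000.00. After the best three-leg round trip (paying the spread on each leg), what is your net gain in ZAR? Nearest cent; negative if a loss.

Best loop ZAR → NZD → NOK → ZAR:
ZAR 6,747,000.00 ÷ 10.698 (buy NZD at ask) = NZD 630,678.63
NZD 630,678.63 ÷ 0.14234 (buy NOK at ask) = NOK 4,430,789.88
NOK 4,430,789.88 ÷ 0.65203 (buy ZAR at ask) = ZAR 6,795,377.33

Net profit: ZAR 48,377.33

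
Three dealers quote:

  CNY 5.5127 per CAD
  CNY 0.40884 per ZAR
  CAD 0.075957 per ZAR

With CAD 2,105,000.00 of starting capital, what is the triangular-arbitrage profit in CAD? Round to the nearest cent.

Profitable loop is CAD → CNY → ZAR → CAD:
CAD 2,105,000.00 × 5.5127 = CNY 11,604,233.50
CNY 11,604,233.50 ÷ 0.40884 = ZAR 28,383,312.54
ZAR 28,383,312.54 × 0.075957 = CAD 2,155,911.27
Profit = CAD 2,155,911.27 − CAD 2,105,000.00

Profit: CAD 50,911.27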